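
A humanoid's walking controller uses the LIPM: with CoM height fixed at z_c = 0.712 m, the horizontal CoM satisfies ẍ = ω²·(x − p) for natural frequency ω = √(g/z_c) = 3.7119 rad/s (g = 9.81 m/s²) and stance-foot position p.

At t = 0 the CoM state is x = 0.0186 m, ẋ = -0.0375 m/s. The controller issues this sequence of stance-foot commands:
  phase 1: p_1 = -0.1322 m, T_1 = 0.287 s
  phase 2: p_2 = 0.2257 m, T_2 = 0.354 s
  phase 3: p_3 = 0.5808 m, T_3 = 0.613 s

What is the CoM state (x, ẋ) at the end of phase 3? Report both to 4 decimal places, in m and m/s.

x = -0.2575, ẋ = -2.9452

phase 1: p=-0.1322, T=0.287, ωT=1.065315, cosh=1.623186, sinh=1.278567; start (x,ẋ)=(0.018600, -0.037500) → end (x,ẋ)=(0.099660, 0.654814)
phase 2: p=0.2257, T=0.354, ωT=1.314013, cosh=1.994907, sinh=1.726168; start (x,ẋ)=(0.099660, 0.654814) → end (x,ẋ)=(0.278773, 0.498707)
phase 3: p=0.5808, T=0.613, ωT=2.275395, cosh=4.917258, sinh=4.814502; start (x,ẋ)=(0.278773, 0.498707) → end (x,ẋ)=(-0.257496, -2.945228)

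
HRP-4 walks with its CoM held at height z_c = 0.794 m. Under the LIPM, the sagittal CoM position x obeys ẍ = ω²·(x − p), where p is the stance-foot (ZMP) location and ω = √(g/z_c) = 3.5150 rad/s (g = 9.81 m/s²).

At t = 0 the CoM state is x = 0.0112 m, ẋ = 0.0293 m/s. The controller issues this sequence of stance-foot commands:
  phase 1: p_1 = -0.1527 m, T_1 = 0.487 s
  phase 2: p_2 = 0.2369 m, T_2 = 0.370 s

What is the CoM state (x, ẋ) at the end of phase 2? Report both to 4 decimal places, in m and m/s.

x = 1.2237, ẋ = 3.8148

phase 1: p=-0.1527, T=0.487, ωT=1.711805, cosh=2.859745, sinh=2.679205; start (x,ẋ)=(0.011200, 0.029300) → end (x,ẋ)=(0.338345, 1.627303)
phase 2: p=0.2369, T=0.370, ωT=1.300550, cosh=1.971849, sinh=1.699467; start (x,ẋ)=(0.338345, 1.627303) → end (x,ẋ)=(1.223719, 3.814792)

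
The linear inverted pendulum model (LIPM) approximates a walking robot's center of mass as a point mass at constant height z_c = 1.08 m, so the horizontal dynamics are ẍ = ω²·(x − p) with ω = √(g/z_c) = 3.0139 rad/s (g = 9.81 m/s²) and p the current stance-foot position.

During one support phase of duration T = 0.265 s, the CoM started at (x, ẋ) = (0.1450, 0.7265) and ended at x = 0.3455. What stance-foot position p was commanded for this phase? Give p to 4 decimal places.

p = 0.1841

ωT = 3.0139·0.265 = 0.798684; cosh(ωT) = 1.336267, sinh(ωT) = 0.886346
x(T) = p + (x₀−p)·cosh(ωT) + (ẋ₀/ω)·sinh(ωT) ⇒ p·(1 − cosh) = x(T) − x₀·cosh − (ẋ₀/ω)·sinh
numerator   = 0.3455 − (0.1450)·1.336267 − (0.7265/3.0139)·0.886346 = -0.061912
denominator = 1 − 1.336267 = -0.336267
p = -0.061912 / -0.336267 = 0.1841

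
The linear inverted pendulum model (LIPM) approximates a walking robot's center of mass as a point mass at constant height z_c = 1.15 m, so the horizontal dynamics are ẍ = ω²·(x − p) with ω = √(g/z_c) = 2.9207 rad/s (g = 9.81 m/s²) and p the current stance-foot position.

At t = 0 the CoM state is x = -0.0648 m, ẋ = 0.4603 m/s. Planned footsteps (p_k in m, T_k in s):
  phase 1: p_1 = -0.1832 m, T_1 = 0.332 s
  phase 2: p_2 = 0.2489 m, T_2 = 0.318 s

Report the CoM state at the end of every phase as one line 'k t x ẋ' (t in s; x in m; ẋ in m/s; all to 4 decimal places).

1 0.3320 0.1733 1.0846
2 0.6500 0.5349 1.3511

phase 1: p=-0.1832, T=0.332, ωT=0.969672, cosh=1.508144, sinh=1.128937; start (x,ẋ)=(-0.064800, 0.460300) → end (x,ẋ)=(0.173284, 1.084597)
phase 2: p=0.2489, T=0.318, ωT=0.928783, cosh=1.463230, sinh=1.068196; start (x,ẋ)=(0.173284, 1.084597) → end (x,ẋ)=(0.534929, 1.351101)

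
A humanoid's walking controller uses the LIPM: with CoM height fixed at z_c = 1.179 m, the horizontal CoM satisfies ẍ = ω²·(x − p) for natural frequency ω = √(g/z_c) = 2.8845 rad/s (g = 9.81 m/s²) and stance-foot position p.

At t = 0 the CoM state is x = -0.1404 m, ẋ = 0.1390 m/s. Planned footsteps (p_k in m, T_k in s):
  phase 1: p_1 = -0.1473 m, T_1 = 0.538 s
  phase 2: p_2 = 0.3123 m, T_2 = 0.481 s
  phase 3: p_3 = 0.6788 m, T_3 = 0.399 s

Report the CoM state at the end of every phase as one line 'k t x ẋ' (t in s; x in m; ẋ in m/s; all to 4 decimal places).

phase 1: p=-0.1473, T=0.538, ωT=1.551861, cosh=2.466050, sinh=2.254197; start (x,ẋ)=(-0.140400, 0.139000) → end (x,ẋ)=(-0.021658, 0.387646)
phase 2: p=0.3123, T=0.481, ωT=1.387444, cosh=2.127158, sinh=1.877445; start (x,ẋ)=(-0.021658, 0.387646) → end (x,ẋ)=(-0.145772, -0.983960)
phase 3: p=0.6788, T=0.399, ωT=1.150915, cosh=1.738716, sinh=1.422369; start (x,ẋ)=(-0.145772, -0.983960) → end (x,ẋ)=(-1.240095, -5.093901)

1 0.5380 -0.0217 0.3876
2 1.0190 -0.1458 -0.9840
3 1.4180 -1.2401 -5.0939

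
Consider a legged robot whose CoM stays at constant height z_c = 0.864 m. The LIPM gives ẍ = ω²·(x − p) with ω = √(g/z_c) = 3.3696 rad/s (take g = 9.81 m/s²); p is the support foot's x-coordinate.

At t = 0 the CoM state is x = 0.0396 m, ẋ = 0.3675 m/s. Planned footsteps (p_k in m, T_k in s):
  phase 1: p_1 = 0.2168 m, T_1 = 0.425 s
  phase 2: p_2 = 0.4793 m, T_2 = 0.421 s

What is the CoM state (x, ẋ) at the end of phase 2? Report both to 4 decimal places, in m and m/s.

phase 1: p=0.2168, T=0.425, ωT=1.432080, cosh=2.213106, sinh=1.974294; start (x,ẋ)=(0.039600, 0.367500) → end (x,ẋ)=(0.039961, -0.365521)
phase 2: p=0.4793, T=0.421, ωT=1.418602, cosh=2.186696, sinh=1.944643; start (x,ẋ)=(0.039961, -0.365521) → end (x,ẋ)=(-0.692348, -3.678128)

x = -0.6923, ẋ = -3.6781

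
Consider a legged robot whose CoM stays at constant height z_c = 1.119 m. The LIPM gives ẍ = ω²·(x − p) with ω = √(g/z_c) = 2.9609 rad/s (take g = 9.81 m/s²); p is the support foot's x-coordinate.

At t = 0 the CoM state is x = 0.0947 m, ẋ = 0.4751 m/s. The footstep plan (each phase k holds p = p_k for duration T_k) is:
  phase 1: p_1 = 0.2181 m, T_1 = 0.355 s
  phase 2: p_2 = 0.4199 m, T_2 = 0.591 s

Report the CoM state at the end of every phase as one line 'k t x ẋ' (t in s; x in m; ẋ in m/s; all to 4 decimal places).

1 0.3550 0.2215 0.3038
2 0.9460 0.1182 -0.7385

phase 1: p=0.2181, T=0.355, ωT=1.051119, cosh=1.605199, sinh=1.255653; start (x,ẋ)=(0.094700, 0.475100) → end (x,ẋ)=(0.221498, 0.303846)
phase 2: p=0.4199, T=0.591, ωT=1.749892, cosh=2.963887, sinh=2.790094; start (x,ẋ)=(0.221498, 0.303846) → end (x,ẋ)=(0.118177, -0.738472)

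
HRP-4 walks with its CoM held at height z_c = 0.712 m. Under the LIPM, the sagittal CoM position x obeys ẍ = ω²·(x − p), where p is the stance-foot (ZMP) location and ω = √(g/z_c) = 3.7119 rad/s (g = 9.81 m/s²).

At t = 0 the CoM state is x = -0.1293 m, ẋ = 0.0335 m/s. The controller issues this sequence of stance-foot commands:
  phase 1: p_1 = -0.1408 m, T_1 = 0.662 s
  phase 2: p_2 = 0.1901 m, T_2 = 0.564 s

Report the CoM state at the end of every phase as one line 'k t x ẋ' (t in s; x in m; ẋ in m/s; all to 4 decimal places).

1 0.6620 -0.0209 0.4443
2 1.2260 -0.2007 -1.2993

phase 1: p=-0.1408, T=0.662, ωT=2.457278, cosh=5.879330, sinh=5.793662; start (x,ẋ)=(-0.129300, 0.033500) → end (x,ẋ)=(-0.020900, 0.444271)
phase 2: p=0.1901, T=0.564, ωT=2.093512, cosh=4.118305, sinh=3.995051; start (x,ẋ)=(-0.020900, 0.444271) → end (x,ẋ)=(-0.200701, -1.299322)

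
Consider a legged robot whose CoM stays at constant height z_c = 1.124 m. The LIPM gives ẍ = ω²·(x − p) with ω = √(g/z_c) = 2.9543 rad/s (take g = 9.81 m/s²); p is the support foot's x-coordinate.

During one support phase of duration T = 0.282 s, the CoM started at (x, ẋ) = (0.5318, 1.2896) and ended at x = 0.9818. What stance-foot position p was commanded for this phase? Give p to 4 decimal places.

p = 0.4154

ωT = 2.9543·0.282 = 0.833113; cosh(ωT) = 1.367581, sinh(ωT) = 0.932887
x(T) = p + (x₀−p)·cosh(ωT) + (ẋ₀/ω)·sinh(ωT) ⇒ p·(1 − cosh) = x(T) − x₀·cosh − (ẋ₀/ω)·sinh
numerator   = 0.9818 − (0.5318)·1.367581 − (1.2896/2.9543)·0.932887 = -0.152700
denominator = 1 − 1.367581 = -0.367581
p = -0.152700 / -0.367581 = 0.4154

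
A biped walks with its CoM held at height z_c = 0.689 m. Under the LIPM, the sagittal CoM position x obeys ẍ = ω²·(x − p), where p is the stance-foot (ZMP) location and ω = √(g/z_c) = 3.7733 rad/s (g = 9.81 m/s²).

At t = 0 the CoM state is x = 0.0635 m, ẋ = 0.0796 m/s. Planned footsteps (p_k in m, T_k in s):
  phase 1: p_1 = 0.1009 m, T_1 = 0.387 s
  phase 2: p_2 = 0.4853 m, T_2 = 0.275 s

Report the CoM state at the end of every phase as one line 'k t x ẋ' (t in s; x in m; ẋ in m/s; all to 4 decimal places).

phase 1: p=0.1009, T=0.387, ωT=1.460267, cosh=2.269642, sinh=2.037468; start (x,ẋ)=(0.063500, 0.079600) → end (x,ẋ)=(0.058997, -0.106867)
phase 2: p=0.4853, T=0.275, ωT=1.037658, cosh=1.588440, sinh=1.234157; start (x,ẋ)=(0.058997, -0.106867) → end (x,ẋ)=(-0.226811, -2.154978)

1 0.3870 0.0590 -0.1069
2 0.6620 -0.2268 -2.1550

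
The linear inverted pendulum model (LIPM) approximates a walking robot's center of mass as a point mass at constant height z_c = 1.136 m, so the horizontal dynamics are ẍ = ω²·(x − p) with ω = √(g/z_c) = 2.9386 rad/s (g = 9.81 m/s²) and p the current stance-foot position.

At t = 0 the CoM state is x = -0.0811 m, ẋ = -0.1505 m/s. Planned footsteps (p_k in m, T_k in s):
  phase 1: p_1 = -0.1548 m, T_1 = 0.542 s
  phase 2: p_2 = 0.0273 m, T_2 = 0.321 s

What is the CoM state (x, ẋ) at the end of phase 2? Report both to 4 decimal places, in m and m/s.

x = -0.0951, ẋ = -0.1803

phase 1: p=-0.1548, T=0.542, ωT=1.592721, cosh=2.560241, sinh=2.356870; start (x,ẋ)=(-0.081100, -0.150500) → end (x,ẋ)=(-0.086817, 0.125122)
phase 2: p=0.0273, T=0.321, ωT=0.943291, cosh=1.478882, sinh=1.089537; start (x,ẋ)=(-0.086817, 0.125122) → end (x,ẋ)=(-0.095074, -0.180329)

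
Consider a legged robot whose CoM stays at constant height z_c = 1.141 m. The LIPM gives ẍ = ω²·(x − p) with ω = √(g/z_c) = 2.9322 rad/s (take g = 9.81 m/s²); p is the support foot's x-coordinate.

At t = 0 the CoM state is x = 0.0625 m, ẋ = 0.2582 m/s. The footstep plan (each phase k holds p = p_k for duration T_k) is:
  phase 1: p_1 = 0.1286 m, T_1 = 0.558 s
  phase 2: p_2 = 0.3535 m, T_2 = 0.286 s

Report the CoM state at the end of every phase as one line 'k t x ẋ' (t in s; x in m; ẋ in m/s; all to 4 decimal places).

1 0.5580 0.1700 0.2093
2 0.8440 0.1687 -0.2187

phase 1: p=0.1286, T=0.558, ωT=1.636168, cosh=2.665088, sinh=2.470363; start (x,ẋ)=(0.062500, 0.258200) → end (x,ẋ)=(0.169970, 0.209324)
phase 2: p=0.3535, T=0.286, ωT=0.838609, cosh=1.372729, sinh=0.940418; start (x,ẋ)=(0.169970, 0.209324) → end (x,ẋ)=(0.168697, -0.218738)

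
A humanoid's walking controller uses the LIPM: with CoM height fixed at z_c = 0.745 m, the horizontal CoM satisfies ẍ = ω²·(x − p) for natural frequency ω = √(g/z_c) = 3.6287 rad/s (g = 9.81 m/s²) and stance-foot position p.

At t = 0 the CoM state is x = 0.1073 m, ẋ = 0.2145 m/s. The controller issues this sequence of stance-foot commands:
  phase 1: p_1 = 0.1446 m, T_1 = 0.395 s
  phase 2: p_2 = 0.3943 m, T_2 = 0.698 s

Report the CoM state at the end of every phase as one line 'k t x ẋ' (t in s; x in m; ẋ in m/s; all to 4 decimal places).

phase 1: p=0.1446, T=0.395, ωT=1.433337, cosh=2.215588, sinh=1.977076; start (x,ẋ)=(0.107300, 0.214500) → end (x,ẋ)=(0.178828, 0.207645)
phase 2: p=0.3943, T=0.698, ωT=2.532833, cosh=6.334275, sinh=6.254841; start (x,ẋ)=(0.178828, 0.207645) → end (x,ẋ)=(-0.612640, -3.575280)

1 0.3950 0.1788 0.2076
2 1.0930 -0.6126 -3.5753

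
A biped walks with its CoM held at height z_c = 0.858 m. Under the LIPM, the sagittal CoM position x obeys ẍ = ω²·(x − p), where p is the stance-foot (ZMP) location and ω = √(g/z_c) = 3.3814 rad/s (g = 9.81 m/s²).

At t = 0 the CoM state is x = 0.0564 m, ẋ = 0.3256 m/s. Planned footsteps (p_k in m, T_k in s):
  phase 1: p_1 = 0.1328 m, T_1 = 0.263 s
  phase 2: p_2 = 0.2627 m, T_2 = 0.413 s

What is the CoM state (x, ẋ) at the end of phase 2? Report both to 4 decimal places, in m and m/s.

phase 1: p=0.1328, T=0.263, ωT=0.889308, cosh=1.422193, sinh=1.011253; start (x,ẋ)=(0.056400, 0.325600) → end (x,ẋ)=(0.121520, 0.201820)
phase 2: p=0.2627, T=0.413, ωT=1.396518, cosh=2.144281, sinh=1.896824; start (x,ẋ)=(0.121520, 0.201820) → end (x,ẋ)=(0.073182, -0.472762)

x = 0.0732, ẋ = -0.4728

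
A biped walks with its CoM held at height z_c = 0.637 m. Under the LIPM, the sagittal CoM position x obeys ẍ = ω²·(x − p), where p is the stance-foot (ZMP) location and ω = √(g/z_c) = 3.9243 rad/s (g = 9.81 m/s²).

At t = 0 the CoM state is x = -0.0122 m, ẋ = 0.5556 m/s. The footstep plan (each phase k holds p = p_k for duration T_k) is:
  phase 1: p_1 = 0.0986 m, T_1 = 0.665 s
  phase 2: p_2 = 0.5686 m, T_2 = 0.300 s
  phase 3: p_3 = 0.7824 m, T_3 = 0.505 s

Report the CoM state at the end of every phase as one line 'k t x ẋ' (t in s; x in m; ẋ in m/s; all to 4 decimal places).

1 0.6650 0.2985 0.8574
2 0.9650 0.4096 -0.0331
3 1.4700 -0.6256 -5.3282

phase 1: p=0.0986, T=0.665, ωT=2.609660, cosh=6.833990, sinh=6.760431; start (x,ẋ)=(-0.012200, 0.555600) → end (x,ẋ)=(0.298532, 0.857446)
phase 2: p=0.5686, T=0.300, ωT=1.177290, cosh=1.776840, sinh=1.468727; start (x,ẋ)=(0.298532, 0.857446) → end (x,ẋ)=(0.409643, -0.033057)
phase 3: p=0.7824, T=0.505, ωT=1.981772, cosh=3.696705, sinh=3.558880; start (x,ẋ)=(0.409643, -0.033057) → end (x,ẋ)=(-0.625550, -5.328165)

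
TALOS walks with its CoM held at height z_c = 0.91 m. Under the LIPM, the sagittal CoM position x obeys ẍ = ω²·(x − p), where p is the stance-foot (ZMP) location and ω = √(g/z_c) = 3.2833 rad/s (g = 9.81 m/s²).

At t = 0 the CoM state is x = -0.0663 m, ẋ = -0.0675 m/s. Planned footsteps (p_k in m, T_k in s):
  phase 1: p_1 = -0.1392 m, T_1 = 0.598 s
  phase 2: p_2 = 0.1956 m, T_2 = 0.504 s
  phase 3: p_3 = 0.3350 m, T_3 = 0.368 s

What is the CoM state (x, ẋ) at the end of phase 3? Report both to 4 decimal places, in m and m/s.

x = 0.4050, ẋ = 0.4267

phase 1: p=-0.1392, T=0.598, ωT=1.963413, cosh=3.631990, sinh=3.491611; start (x,ẋ)=(-0.066300, -0.067500) → end (x,ẋ)=(0.053789, 0.590567)
phase 2: p=0.1956, T=0.504, ωT=1.654783, cosh=2.711540, sinh=2.520406; start (x,ẋ)=(0.053789, 0.590567) → end (x,ẋ)=(0.264420, 0.427828)
phase 3: p=0.3350, T=0.368, ωT=1.208254, cosh=1.823177, sinh=1.524459; start (x,ẋ)=(0.264420, 0.427828) → end (x,ẋ)=(0.404964, 0.426737)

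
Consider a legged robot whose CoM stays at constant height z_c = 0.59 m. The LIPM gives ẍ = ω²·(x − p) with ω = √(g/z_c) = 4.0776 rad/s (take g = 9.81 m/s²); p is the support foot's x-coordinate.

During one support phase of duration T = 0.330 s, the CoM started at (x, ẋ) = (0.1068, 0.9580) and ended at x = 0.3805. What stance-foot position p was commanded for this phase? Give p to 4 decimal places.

p = 0.2466

ωT = 4.0776·0.330 = 1.345608; cosh(ωT) = 2.050451, sinh(ωT) = 1.790070
x(T) = p + (x₀−p)·cosh(ωT) + (ẋ₀/ω)·sinh(ωT) ⇒ p·(1 − cosh) = x(T) − x₀·cosh − (ẋ₀/ω)·sinh
numerator   = 0.3805 − (0.1068)·2.050451 − (0.9580/4.0776)·1.790070 = -0.259051
denominator = 1 − 2.050451 = -1.050451
p = -0.259051 / -1.050451 = 0.2466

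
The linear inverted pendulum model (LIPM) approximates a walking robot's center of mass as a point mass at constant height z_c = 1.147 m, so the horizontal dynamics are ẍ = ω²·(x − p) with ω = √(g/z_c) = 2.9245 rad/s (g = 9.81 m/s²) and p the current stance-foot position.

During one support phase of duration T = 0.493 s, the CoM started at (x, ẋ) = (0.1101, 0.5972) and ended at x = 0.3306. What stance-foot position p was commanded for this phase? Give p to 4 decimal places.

p = 0.2619

ωT = 2.9245·0.493 = 1.441779; cosh(ωT) = 2.232358, sinh(ωT) = 1.995851
x(T) = p + (x₀−p)·cosh(ωT) + (ẋ₀/ω)·sinh(ωT) ⇒ p·(1 − cosh) = x(T) − x₀·cosh − (ẋ₀/ω)·sinh
numerator   = 0.3306 − (0.1101)·2.232358 − (0.5972/2.9245)·1.995851 = -0.322747
denominator = 1 − 2.232358 = -1.232358
p = -0.322747 / -1.232358 = 0.2619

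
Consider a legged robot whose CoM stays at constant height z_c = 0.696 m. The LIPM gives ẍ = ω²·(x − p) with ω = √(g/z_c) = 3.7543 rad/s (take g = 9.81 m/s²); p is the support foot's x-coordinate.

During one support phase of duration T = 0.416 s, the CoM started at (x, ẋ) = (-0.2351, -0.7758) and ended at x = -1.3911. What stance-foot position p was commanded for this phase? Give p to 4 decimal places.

ωT = 3.7543·0.416 = 1.561789; cosh(ωT) = 2.488551, sinh(ωT) = 2.278790
x(T) = p + (x₀−p)·cosh(ωT) + (ẋ₀/ω)·sinh(ωT) ⇒ p·(1 − cosh) = x(T) − x₀·cosh − (ẋ₀/ω)·sinh
numerator   = -1.3911 − (-0.2351)·2.488551 − (-0.7758/3.7543)·2.278790 = -0.335145
denominator = 1 − 2.488551 = -1.488551
p = -0.335145 / -1.488551 = 0.2251

p = 0.2251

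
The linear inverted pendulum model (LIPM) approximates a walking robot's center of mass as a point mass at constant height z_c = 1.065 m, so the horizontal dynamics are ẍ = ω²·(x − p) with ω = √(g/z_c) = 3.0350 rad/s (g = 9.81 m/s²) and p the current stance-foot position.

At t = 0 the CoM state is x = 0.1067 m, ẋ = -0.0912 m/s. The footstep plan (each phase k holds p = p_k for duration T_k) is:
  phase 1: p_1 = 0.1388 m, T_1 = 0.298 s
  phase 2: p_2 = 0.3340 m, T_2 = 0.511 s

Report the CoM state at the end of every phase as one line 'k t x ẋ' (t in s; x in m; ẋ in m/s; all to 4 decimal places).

phase 1: p=0.1388, T=0.298, ωT=0.904430, cosh=1.437648, sinh=1.032875; start (x,ẋ)=(0.106700, -0.091200) → end (x,ẋ)=(0.061614, -0.231740)
phase 2: p=0.3340, T=0.511, ωT=1.550885, cosh=2.463851, sinh=2.251791; start (x,ẋ)=(0.061614, -0.231740) → end (x,ẋ)=(-0.509055, -2.432507)

1 0.2980 0.0616 -0.2317
2 0.8090 -0.5091 -2.4325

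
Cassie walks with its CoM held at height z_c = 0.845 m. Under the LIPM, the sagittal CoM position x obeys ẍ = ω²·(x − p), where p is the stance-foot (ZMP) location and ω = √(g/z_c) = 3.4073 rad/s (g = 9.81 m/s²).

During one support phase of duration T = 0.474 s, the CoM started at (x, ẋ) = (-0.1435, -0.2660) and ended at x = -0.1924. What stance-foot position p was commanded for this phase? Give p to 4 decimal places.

p = -0.2300

ωT = 3.4073·0.474 = 1.615060; cosh(ωT) = 2.613535, sinh(ωT) = 2.414656
x(T) = p + (x₀−p)·cosh(ωT) + (ẋ₀/ω)·sinh(ωT) ⇒ p·(1 − cosh) = x(T) − x₀·cosh − (ẋ₀/ω)·sinh
numerator   = -0.1924 − (-0.1435)·2.613535 − (-0.2660/3.4073)·2.414656 = 0.371149
denominator = 1 − 2.613535 = -1.613535
p = 0.371149 / -1.613535 = -0.2300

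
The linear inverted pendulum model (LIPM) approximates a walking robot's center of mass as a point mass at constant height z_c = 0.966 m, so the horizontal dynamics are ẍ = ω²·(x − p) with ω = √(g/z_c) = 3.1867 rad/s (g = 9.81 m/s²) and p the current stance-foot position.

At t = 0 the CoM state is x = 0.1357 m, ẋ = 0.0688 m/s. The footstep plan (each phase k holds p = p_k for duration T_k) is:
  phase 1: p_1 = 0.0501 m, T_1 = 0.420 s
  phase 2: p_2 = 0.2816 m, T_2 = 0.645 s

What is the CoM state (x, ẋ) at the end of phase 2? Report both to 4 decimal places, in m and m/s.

phase 1: p=0.0501, T=0.420, ωT=1.338414, cosh=2.037626, sinh=1.775365; start (x,ẋ)=(0.135700, 0.068800) → end (x,ẋ)=(0.262850, 0.624475)
phase 2: p=0.2816, T=0.645, ωT=2.055422, cosh=3.969084, sinh=3.841045; start (x,ẋ)=(0.262850, 0.624475) → end (x,ẋ)=(0.959884, 2.249096)

x = 0.9599, ẋ = 2.2491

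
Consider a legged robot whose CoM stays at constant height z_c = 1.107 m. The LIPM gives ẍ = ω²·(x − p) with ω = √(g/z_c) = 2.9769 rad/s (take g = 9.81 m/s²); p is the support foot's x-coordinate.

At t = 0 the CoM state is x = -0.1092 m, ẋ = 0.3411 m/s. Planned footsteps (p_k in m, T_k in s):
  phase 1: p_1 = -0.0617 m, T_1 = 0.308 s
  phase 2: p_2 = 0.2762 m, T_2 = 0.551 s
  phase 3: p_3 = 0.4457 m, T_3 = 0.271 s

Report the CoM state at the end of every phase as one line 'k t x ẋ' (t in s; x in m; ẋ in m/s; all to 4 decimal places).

phase 1: p=-0.0617, T=0.308, ωT=0.916885, cosh=1.450624, sinh=1.050862; start (x,ẋ)=(-0.109200, 0.341100) → end (x,ẋ)=(-0.010194, 0.346213)
phase 2: p=0.2762, T=0.551, ωT=1.640272, cosh=2.675249, sinh=2.481322; start (x,ẋ)=(-0.010194, 0.346213) → end (x,ẋ)=(-0.201399, -1.189288)
phase 3: p=0.4457, T=0.271, ωT=0.806740, cosh=1.343451, sinh=0.897140; start (x,ẋ)=(-0.201399, -1.189288) → end (x,ẋ)=(-0.782059, -3.325957)

1 0.3080 -0.0102 0.3462
2 0.8590 -0.2014 -1.1893
3 1.1300 -0.7821 -3.3260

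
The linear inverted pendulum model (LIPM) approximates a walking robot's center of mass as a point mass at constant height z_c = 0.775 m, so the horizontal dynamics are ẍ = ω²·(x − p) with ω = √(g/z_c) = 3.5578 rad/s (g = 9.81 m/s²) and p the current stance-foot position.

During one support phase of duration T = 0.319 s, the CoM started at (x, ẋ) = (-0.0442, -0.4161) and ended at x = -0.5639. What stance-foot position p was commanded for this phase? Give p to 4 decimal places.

p = 0.4537

ωT = 3.5578·0.319 = 1.134938; cosh(ωT) = 1.716212, sinh(ωT) = 1.394770
x(T) = p + (x₀−p)·cosh(ωT) + (ẋ₀/ω)·sinh(ωT) ⇒ p·(1 − cosh) = x(T) − x₀·cosh − (ẋ₀/ω)·sinh
numerator   = -0.5639 − (-0.0442)·1.716212 − (-0.4161/3.5578)·1.394770 = -0.324919
denominator = 1 − 1.716212 = -0.716212
p = -0.324919 / -0.716212 = 0.4537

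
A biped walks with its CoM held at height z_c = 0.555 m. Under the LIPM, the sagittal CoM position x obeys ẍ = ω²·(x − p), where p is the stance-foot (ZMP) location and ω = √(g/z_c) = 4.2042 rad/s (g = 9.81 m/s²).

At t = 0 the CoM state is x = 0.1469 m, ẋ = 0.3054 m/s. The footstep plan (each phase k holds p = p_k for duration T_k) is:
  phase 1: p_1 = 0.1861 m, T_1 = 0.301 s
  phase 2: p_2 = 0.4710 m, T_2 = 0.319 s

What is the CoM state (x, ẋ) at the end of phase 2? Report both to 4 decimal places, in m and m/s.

x = 0.1116, ẋ = -1.1631

phase 1: p=0.1861, T=0.301, ωT=1.265464, cosh=1.913423, sinh=1.631315; start (x,ẋ)=(0.146900, 0.305400) → end (x,ẋ)=(0.229595, 0.315511)
phase 2: p=0.4710, T=0.319, ωT=1.341140, cosh=2.042473, sinh=1.780926; start (x,ẋ)=(0.229595, 0.315511) → end (x,ẋ)=(0.111590, -1.163064)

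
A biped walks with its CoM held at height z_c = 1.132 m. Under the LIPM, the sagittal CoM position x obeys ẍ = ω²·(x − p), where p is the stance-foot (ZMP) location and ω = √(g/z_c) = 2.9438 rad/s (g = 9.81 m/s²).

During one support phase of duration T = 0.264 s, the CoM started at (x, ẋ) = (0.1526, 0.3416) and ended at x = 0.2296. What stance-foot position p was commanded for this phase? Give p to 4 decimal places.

ωT = 2.9438·0.264 = 0.777163; cosh(ωT) = 1.317500, sinh(ωT) = 0.857792
x(T) = p + (x₀−p)·cosh(ωT) + (ẋ₀/ω)·sinh(ωT) ⇒ p·(1 − cosh) = x(T) − x₀·cosh − (ẋ₀/ω)·sinh
numerator   = 0.2296 − (0.1526)·1.317500 − (0.3416/2.9438)·0.857792 = -0.070989
denominator = 1 − 1.317500 = -0.317500
p = -0.070989 / -0.317500 = 0.2236

p = 0.2236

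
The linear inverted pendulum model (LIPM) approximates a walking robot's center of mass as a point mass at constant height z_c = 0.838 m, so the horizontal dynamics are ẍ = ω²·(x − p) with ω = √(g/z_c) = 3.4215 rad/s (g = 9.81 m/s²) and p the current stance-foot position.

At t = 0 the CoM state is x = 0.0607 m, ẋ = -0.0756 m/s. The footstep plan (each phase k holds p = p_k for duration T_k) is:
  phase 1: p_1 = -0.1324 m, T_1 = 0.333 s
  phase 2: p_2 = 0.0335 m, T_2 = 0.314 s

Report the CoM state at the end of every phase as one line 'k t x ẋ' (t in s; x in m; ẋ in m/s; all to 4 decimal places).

1 0.3330 0.1692 0.7963
2 0.6470 0.5564 1.9023

phase 1: p=-0.1324, T=0.333, ωT=1.139360, cosh=1.722395, sinh=1.402371; start (x,ẋ)=(0.060700, -0.075600) → end (x,ẋ)=(0.169208, 0.796322)
phase 2: p=0.0335, T=0.314, ωT=1.074351, cosh=1.634806, sinh=1.293286; start (x,ẋ)=(0.169208, 0.796322) → end (x,ẋ)=(0.556357, 1.902338)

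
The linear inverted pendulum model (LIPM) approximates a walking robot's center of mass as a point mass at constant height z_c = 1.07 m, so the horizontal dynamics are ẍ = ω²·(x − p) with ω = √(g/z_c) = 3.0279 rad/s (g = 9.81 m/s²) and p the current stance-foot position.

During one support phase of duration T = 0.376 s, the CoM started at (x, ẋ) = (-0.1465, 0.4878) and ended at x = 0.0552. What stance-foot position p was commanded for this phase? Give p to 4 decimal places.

p = -0.1132

ωT = 3.0279·0.376 = 1.138490; cosh(ωT) = 1.721177, sinh(ωT) = 1.400875
x(T) = p + (x₀−p)·cosh(ωT) + (ẋ₀/ω)·sinh(ωT) ⇒ p·(1 − cosh) = x(T) − x₀·cosh − (ẋ₀/ω)·sinh
numerator   = 0.0552 − (-0.1465)·1.721177 − (0.4878/3.0279)·1.400875 = 0.081669
denominator = 1 − 1.721177 = -0.721177
p = 0.081669 / -0.721177 = -0.1132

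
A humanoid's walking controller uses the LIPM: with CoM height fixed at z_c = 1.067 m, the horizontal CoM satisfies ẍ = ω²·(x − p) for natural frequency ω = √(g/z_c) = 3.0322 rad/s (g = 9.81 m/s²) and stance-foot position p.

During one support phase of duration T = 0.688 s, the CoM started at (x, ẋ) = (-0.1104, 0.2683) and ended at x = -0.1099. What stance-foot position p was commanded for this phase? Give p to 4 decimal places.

ωT = 3.0322·0.688 = 2.086154; cosh(ωT) = 4.089020, sinh(ωT) = 3.964857
x(T) = p + (x₀−p)·cosh(ωT) + (ẋ₀/ω)·sinh(ωT) ⇒ p·(1 − cosh) = x(T) − x₀·cosh − (ẋ₀/ω)·sinh
numerator   = -0.1099 − (-0.1104)·4.089020 − (0.2683/3.0322)·3.964857 = -0.009297
denominator = 1 − 4.089020 = -3.089020
p = -0.009297 / -3.089020 = 0.0030

p = 0.0030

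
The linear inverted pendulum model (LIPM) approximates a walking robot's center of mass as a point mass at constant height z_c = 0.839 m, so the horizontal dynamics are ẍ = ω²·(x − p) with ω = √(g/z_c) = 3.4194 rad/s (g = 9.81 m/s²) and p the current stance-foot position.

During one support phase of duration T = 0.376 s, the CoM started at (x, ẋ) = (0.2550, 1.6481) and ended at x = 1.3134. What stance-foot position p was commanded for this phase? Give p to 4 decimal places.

p = -0.0125

ωT = 3.4194·0.376 = 1.285694; cosh(ωT) = 1.946819, sinh(ωT) = 1.670360
x(T) = p + (x₀−p)·cosh(ωT) + (ẋ₀/ω)·sinh(ωT) ⇒ p·(1 − cosh) = x(T) − x₀·cosh − (ẋ₀/ω)·sinh
numerator   = 1.3134 − (0.2550)·1.946819 − (1.6481/3.4194)·1.670360 = 0.011872
denominator = 1 − 1.946819 = -0.946819
p = 0.011872 / -0.946819 = -0.0125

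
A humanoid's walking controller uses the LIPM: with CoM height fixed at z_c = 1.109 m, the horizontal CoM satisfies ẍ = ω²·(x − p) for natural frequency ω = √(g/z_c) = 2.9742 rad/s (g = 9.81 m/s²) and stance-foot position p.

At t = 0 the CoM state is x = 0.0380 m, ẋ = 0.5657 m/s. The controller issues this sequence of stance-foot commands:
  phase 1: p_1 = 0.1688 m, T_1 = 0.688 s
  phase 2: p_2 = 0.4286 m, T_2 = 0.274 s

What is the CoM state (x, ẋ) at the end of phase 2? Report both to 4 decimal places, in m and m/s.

x = 0.5877, ẋ = 0.8699

phase 1: p=0.1688, T=0.688, ωT=2.046250, cosh=3.934021, sinh=3.804802; start (x,ẋ)=(0.038000, 0.565700) → end (x,ẋ)=(0.377913, 0.745311)
phase 2: p=0.4286, T=0.274, ωT=0.814931, cosh=1.350845, sinh=0.908175; start (x,ẋ)=(0.377913, 0.745311) → end (x,ẋ)=(0.587711, 0.869888)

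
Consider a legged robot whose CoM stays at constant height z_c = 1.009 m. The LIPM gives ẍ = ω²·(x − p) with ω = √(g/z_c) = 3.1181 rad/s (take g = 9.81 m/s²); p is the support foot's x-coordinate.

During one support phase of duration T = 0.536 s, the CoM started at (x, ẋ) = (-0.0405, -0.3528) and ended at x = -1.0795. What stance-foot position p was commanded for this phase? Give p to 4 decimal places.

ωT = 3.1181·0.536 = 1.671302; cosh(ωT) = 2.753544, sinh(ωT) = 2.565542
x(T) = p + (x₀−p)·cosh(ωT) + (ẋ₀/ω)·sinh(ωT) ⇒ p·(1 − cosh) = x(T) − x₀·cosh − (ẋ₀/ω)·sinh
numerator   = -1.0795 − (-0.0405)·2.753544 − (-0.3528/3.1181)·2.565542 = -0.677701
denominator = 1 − 2.753544 = -1.753544
p = -0.677701 / -1.753544 = 0.3865

p = 0.3865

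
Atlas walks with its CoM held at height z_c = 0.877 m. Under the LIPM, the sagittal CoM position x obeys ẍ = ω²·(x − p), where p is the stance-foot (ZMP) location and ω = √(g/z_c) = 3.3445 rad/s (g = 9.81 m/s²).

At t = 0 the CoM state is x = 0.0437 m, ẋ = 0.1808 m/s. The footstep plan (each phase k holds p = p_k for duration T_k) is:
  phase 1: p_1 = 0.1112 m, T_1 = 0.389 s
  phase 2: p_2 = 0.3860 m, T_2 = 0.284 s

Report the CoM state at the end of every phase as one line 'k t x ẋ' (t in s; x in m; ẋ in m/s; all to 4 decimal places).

phase 1: p=0.1112, T=0.389, ωT=1.301011, cosh=1.972631, sinh=1.700375; start (x,ẋ)=(0.043700, 0.180800) → end (x,ẋ)=(0.069968, -0.027214)
phase 2: p=0.3860, T=0.284, ωT=0.949838, cosh=1.486047, sinh=1.099244; start (x,ẋ)=(0.069968, -0.027214) → end (x,ẋ)=(-0.092583, -1.202309)

1 0.3890 0.0700 -0.0272
2 0.6730 -0.0926 -1.2023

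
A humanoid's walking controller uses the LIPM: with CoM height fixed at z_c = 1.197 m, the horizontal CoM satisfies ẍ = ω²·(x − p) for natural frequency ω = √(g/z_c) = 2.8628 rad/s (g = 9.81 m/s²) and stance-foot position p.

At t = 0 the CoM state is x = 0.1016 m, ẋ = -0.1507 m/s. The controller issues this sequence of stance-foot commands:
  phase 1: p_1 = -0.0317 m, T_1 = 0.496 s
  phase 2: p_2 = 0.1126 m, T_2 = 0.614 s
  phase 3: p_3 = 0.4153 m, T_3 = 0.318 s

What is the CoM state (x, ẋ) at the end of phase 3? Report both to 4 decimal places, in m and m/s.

x = 1.3396, ẋ = 3.0144

phase 1: p=-0.0317, T=0.496, ωT=1.419949, cosh=2.189318, sinh=1.947591; start (x,ẋ)=(0.101600, -0.150700) → end (x,ẋ)=(0.157613, 0.413293)
phase 2: p=0.1126, T=0.614, ωT=1.757759, cosh=2.985929, sinh=2.813498; start (x,ẋ)=(0.157613, 0.413293) → end (x,ẋ)=(0.653182, 1.596621)
phase 3: p=0.4153, T=0.318, ωT=0.910370, cosh=1.443809, sinh=1.041434; start (x,ẋ)=(0.653182, 1.596621) → end (x,ẋ)=(1.339577, 3.014440)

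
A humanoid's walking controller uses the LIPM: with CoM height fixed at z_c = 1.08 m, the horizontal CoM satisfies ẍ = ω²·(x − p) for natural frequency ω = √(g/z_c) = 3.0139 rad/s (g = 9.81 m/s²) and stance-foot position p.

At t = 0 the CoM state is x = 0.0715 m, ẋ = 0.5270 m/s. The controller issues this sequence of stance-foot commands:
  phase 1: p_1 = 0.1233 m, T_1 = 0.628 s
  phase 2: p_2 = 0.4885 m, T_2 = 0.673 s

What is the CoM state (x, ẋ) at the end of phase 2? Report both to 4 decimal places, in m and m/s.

x = 2.1786, ẋ = 5.2521

phase 1: p=0.1233, T=0.628, ωT=1.892729, cosh=3.394060, sinh=3.243399; start (x,ẋ)=(0.071500, 0.527000) → end (x,ẋ)=(0.514617, 1.282310)
phase 2: p=0.4885, T=0.673, ωT=2.028355, cosh=3.866560, sinh=3.735009; start (x,ẋ)=(0.514617, 1.282310) → end (x,ẋ)=(2.178600, 5.252128)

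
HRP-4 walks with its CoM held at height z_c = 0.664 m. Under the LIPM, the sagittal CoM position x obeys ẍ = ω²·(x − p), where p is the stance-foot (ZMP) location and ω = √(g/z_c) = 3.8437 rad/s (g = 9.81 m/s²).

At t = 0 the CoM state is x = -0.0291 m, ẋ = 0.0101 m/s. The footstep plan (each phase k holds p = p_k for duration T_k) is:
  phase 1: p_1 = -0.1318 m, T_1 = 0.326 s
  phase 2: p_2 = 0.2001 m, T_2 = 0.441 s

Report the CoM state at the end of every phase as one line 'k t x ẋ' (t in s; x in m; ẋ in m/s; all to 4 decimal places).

1 0.3260 0.0669 0.6538
2 0.7670 0.2726 0.4928

phase 1: p=-0.1318, T=0.326, ωT=1.253046, cosh=1.893312, sinh=1.607679; start (x,ẋ)=(-0.029100, 0.010100) → end (x,ẋ)=(0.066868, 0.653751)
phase 2: p=0.2001, T=0.441, ωT=1.695072, cosh=2.815311, sinh=2.631725; start (x,ẋ)=(0.066868, 0.653751) → end (x,ẋ)=(0.272623, 0.492791)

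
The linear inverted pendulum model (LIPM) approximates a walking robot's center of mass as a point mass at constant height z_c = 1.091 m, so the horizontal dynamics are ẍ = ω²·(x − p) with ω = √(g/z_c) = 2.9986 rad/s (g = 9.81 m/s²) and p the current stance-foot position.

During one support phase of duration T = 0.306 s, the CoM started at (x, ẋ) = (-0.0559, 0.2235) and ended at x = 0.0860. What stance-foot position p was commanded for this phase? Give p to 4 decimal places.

p = -0.1966

ωT = 2.9986·0.306 = 0.917572; cosh(ωT) = 1.451346, sinh(ωT) = 1.051858
x(T) = p + (x₀−p)·cosh(ωT) + (ẋ₀/ω)·sinh(ωT) ⇒ p·(1 − cosh) = x(T) − x₀·cosh − (ẋ₀/ω)·sinh
numerator   = 0.0860 − (-0.0559)·1.451346 − (0.2235/2.9986)·1.051858 = 0.088730
denominator = 1 − 1.451346 = -0.451346
p = 0.088730 / -0.451346 = -0.1966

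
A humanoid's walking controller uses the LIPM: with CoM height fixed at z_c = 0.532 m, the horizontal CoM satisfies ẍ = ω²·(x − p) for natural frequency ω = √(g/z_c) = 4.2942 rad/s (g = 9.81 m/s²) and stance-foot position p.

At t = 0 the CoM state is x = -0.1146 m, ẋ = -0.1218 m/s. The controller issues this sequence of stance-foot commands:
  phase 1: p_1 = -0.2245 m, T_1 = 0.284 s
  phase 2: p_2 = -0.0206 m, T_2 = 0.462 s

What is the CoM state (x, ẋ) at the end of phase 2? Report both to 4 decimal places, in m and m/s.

x = 0.2305, ẋ = 1.1746

phase 1: p=-0.2245, T=0.284, ωT=1.219553, cosh=1.840518, sinh=1.545156; start (x,ẋ)=(-0.114600, -0.121800) → end (x,ẋ)=(-0.066054, 0.505034)
phase 2: p=-0.0206, T=0.462, ωT=1.983920, cosh=3.704361, sinh=3.566832; start (x,ẋ)=(-0.066054, 0.505034) → end (x,ẋ)=(0.230513, 1.174630)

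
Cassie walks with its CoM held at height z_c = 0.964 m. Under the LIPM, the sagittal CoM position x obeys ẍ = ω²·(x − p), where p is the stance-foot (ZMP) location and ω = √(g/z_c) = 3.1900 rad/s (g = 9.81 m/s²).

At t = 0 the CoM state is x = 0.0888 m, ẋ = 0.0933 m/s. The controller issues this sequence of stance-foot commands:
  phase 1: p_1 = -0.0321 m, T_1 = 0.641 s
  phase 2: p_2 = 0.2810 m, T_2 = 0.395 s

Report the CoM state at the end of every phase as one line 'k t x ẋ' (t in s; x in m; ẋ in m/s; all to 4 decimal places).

1 0.6410 0.5540 1.8317
2 1.0360 1.7317 4.9002

phase 1: p=-0.0321, T=0.641, ωT=2.044790, cosh=3.928471, sinh=3.799064; start (x,ẋ)=(0.088800, 0.093300) → end (x,ẋ)=(0.553966, 1.831715)
phase 2: p=0.2810, T=0.395, ωT=1.260050, cosh=1.904619, sinh=1.620979; start (x,ẋ)=(0.553966, 1.831715) → end (x,ẋ)=(1.731671, 4.900205)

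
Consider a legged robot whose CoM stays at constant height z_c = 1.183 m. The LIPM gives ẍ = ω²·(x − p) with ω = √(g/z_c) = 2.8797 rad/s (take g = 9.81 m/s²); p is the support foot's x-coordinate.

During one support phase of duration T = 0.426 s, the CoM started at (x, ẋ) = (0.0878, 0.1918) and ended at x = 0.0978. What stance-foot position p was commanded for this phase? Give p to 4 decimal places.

p = 0.1979

ωT = 2.8797·0.426 = 1.226752; cosh(ωT) = 1.851690, sinh(ωT) = 1.558446
x(T) = p + (x₀−p)·cosh(ωT) + (ẋ₀/ω)·sinh(ωT) ⇒ p·(1 − cosh) = x(T) − x₀·cosh − (ẋ₀/ω)·sinh
numerator   = 0.0978 − (0.0878)·1.851690 − (0.1918/2.8797)·1.558446 = -0.168577
denominator = 1 − 1.851690 = -0.851690
p = -0.168577 / -0.851690 = 0.1979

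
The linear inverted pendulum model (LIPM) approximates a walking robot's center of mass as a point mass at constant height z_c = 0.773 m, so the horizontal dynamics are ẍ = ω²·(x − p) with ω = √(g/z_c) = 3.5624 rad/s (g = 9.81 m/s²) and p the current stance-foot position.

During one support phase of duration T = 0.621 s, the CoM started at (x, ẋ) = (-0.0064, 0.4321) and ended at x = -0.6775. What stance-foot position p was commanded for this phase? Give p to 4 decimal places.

ωT = 3.5624·0.621 = 2.212250; cosh(ωT) = 4.622854, sinh(ωT) = 4.513400
x(T) = p + (x₀−p)·cosh(ωT) + (ẋ₀/ω)·sinh(ωT) ⇒ p·(1 − cosh) = x(T) − x₀·cosh − (ẋ₀/ω)·sinh
numerator   = -0.6775 − (-0.0064)·4.622854 − (0.4321/3.5624)·4.513400 = -1.195365
denominator = 1 − 4.622854 = -3.622854
p = -1.195365 / -3.622854 = 0.3300

p = 0.3300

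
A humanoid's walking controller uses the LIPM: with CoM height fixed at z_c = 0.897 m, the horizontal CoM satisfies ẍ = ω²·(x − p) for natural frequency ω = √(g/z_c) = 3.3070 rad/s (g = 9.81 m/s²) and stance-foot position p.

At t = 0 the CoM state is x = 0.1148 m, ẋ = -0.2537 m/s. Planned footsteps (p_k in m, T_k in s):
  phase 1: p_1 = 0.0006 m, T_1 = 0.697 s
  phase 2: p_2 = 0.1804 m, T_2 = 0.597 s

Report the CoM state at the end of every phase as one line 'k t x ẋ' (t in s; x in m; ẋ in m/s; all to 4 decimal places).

1 0.6970 0.1980 0.5898
2 1.2940 0.8748 2.3701

phase 1: p=0.0006, T=0.697, ωT=2.304979, cosh=5.061864, sinh=4.962103; start (x,ẋ)=(0.114800, -0.253700) → end (x,ẋ)=(0.197992, 0.589790)
phase 2: p=0.1804, T=0.597, ωT=1.974279, cosh=3.670143, sinh=3.531282; start (x,ẋ)=(0.197992, 0.589790) → end (x,ẋ)=(0.874755, 2.370051)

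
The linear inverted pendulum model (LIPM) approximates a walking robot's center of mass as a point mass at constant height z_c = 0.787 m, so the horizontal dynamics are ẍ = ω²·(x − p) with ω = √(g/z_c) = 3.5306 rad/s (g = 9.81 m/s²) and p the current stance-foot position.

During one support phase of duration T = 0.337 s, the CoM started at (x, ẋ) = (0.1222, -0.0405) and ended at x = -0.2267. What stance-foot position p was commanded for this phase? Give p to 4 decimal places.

p = 0.5394

ωT = 3.5306·0.337 = 1.189812; cosh(ωT) = 1.795371, sinh(ωT) = 1.491093
x(T) = p + (x₀−p)·cosh(ωT) + (ẋ₀/ω)·sinh(ωT) ⇒ p·(1 − cosh) = x(T) − x₀·cosh − (ẋ₀/ω)·sinh
numerator   = -0.2267 − (0.1222)·1.795371 − (-0.0405/3.5306)·1.491093 = -0.428990
denominator = 1 − 1.795371 = -0.795371
p = -0.428990 / -0.795371 = 0.5394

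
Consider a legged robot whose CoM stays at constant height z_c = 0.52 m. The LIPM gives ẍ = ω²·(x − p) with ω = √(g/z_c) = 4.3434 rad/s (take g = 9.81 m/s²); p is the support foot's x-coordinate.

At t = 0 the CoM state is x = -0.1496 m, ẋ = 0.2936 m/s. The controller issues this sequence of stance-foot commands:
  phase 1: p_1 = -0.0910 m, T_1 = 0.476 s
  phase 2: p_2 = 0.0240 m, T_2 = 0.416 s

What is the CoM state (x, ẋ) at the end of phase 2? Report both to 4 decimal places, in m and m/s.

phase 1: p=-0.0910, T=0.476, ωT=2.067458, cosh=4.015607, sinh=3.889100; start (x,ẋ)=(-0.149600, 0.293600) → end (x,ẋ)=(-0.063424, 0.189116)
phase 2: p=0.0240, T=0.416, ωT=1.806854, cosh=3.127713, sinh=2.963543; start (x,ẋ)=(-0.063424, 0.189116) → end (x,ẋ)=(-0.120401, -0.533806)

x = -0.1204, ẋ = -0.5338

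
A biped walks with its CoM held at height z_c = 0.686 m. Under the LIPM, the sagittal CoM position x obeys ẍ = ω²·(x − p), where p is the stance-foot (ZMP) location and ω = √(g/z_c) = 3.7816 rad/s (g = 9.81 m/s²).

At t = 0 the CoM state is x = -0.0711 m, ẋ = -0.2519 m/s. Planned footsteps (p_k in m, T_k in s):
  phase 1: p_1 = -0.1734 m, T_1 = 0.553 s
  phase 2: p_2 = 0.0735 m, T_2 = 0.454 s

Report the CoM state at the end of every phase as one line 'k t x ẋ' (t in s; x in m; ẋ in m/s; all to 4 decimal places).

phase 1: p=-0.1734, T=0.553, ωT=2.091225, cosh=4.109180, sinh=3.985644; start (x,ẋ)=(-0.071100, -0.251900) → end (x,ẋ)=(-0.018523, 0.506775)
phase 2: p=0.0735, T=0.454, ωT=1.716846, cosh=2.873288, sinh=2.693657; start (x,ẋ)=(-0.018523, 0.506775) → end (x,ẋ)=(0.170071, 0.518736)

1 0.5530 -0.0185 0.5068
2 1.0070 0.1701 0.5187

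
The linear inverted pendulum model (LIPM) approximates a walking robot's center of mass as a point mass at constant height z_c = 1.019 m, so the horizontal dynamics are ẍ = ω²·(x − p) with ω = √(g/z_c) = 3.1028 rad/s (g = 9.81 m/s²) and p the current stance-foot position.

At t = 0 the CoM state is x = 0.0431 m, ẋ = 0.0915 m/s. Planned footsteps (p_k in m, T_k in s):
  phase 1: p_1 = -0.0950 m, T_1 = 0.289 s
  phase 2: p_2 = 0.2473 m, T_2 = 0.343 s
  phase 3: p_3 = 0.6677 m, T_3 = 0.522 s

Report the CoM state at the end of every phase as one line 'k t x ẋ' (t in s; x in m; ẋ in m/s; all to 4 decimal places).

1 0.2890 0.1326 0.5687
2 0.6320 0.2952 0.4678
3 1.1540 0.0560 -1.5767

phase 1: p=-0.0950, T=0.289, ωT=0.896709, cosh=1.429716, sinh=1.021806; start (x,ẋ)=(0.043100, 0.091500) → end (x,ẋ)=(0.132576, 0.568660)
phase 2: p=0.2473, T=0.343, ωT=1.064260, cosh=1.621839, sinh=1.276856; start (x,ẋ)=(0.132576, 0.568660) → end (x,ẋ)=(0.295250, 0.467759)
phase 3: p=0.6677, T=0.522, ωT=1.619662, cosh=2.624673, sinh=2.426707; start (x,ẋ)=(0.295250, 0.467759) → end (x,ẋ)=(0.055976, -1.576681)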